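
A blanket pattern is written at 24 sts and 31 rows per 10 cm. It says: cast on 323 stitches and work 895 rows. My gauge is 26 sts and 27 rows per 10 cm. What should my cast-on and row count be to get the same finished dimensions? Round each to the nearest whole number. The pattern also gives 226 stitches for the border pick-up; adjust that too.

Stitches: 323 × 26/24 = 349.92 → 350.
Rows: 895 × 27/31 = 779.52 → 780.
border pick-up: 226 × 26/24 = 244.83 → 245.

Cast on 350 stitches; work 780 rows; border pick-up 245 stitches.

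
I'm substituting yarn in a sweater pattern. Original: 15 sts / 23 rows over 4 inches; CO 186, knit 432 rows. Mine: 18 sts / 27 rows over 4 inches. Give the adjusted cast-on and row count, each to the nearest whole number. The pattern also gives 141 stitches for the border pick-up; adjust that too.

Cast on 223 stitches; work 507 rows; border pick-up 169 stitches.

Stitches: 186 × 18/15 = 223.20 → 223.
Rows: 432 × 27/23 = 507.13 → 507.
border pick-up: 141 × 18/15 = 169.20 → 169.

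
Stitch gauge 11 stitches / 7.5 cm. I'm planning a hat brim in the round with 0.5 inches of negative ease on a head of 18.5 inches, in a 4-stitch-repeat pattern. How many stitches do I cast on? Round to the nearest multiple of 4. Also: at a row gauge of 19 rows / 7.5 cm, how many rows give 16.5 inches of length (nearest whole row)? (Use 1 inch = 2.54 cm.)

Finished = 18.5 − 0.5 = 18 inches.
18 inches × 2.54 = 45.72 cm.
11/7.5 = 1.467 sts per cm; 45.72 × 1.467 = 67.06 sts.
Nearest multiple of 4 → 68.
16.5 inches = 41.91 cm; × 2.533 = 106.17 → 106 rows.

Cast on 68 stitches; work 106 rows.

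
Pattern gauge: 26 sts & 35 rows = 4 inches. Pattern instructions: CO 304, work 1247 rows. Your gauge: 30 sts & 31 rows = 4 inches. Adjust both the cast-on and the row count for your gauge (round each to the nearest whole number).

Cast on 351 stitches; work 1104 rows.

Stitches: 304 × 30/26 = 350.77 → 351.
Rows: 1247 × 31/35 = 1104.49 → 1104.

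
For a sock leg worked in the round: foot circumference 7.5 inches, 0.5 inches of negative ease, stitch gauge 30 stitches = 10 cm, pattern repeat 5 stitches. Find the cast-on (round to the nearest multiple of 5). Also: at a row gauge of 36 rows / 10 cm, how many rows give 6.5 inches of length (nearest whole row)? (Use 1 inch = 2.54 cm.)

Cast on 55 stitches; work 59 rows.

Finished = 7.5 − 0.5 = 7 inches.
7 inches × 2.54 = 17.78 cm.
30/10 = 3 sts per cm; 17.78 × 3 = 53.34 sts.
Nearest multiple of 5 → 55.
6.5 inches = 16.51 cm; × 3.6 = 59.44 → 59 rows.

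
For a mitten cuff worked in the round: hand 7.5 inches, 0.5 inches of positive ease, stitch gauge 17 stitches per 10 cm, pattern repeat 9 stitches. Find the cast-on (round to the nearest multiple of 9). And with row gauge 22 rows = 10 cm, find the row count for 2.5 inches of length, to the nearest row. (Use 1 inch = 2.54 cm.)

Finished = 7.5 + 0.5 = 8 inches.
8 inches × 2.54 = 20.32 cm.
17/10 = 1.7 sts per cm; 20.32 × 1.7 = 34.54 sts.
Nearest multiple of 9 → 36.
2.5 inches = 6.35 cm; × 2.2 = 13.97 → 14 rows.

Cast on 36 stitches; work 14 rows.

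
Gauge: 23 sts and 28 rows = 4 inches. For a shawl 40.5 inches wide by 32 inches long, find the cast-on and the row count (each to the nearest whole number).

Stitch gauge = 23/4 = 5.75 sts/in; 40.5 × 5.75 = 232.88 → 233 sts.
Row gauge = 28/4 = 7 rows/in; 32 × 7 = 224.00 → 224 rows.

Cast on 233 stitches and work 224 rows.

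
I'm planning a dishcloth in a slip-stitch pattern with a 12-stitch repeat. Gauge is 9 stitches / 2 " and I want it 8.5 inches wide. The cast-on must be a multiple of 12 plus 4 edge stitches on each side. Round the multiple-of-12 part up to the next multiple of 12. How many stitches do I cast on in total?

9 / 2 = 4.5 sts per inch.
8.5 × 4.5 = 38.25 sts.
Less 8 edge sts → 30.25 for the repeat.
Next multiple of 12: 36.
Add back 8 edge sts → 44.

CO 44 sts.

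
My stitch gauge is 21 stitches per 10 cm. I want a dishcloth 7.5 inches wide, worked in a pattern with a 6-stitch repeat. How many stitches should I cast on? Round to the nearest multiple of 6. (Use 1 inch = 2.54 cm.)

42 stitches.

7.5 in = 7.5 × 2.54 = 19.05 cm.
21 / 10 = 2.1 sts/cm.
19.05 × 2.1 = 40.01 sts.
→ 42.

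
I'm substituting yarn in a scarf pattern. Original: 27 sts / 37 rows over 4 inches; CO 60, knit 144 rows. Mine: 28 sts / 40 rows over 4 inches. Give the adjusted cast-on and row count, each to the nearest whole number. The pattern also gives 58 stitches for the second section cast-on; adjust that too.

Cast on 62 stitches; work 156 rows; second section cast-on 60 stitches.

Stitches: 60 × 28/27 = 62.22 → 62.
Rows: 144 × 40/37 = 155.68 → 156.
second section cast-on: 58 × 28/27 = 60.15 → 60.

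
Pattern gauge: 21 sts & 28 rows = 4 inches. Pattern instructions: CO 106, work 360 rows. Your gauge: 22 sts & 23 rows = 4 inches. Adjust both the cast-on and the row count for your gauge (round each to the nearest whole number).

Stitches: 106 × 22/21 = 111.05 → 111.
Rows: 360 × 23/28 = 295.71 → 296.

Cast on 111 stitches; work 296 rows.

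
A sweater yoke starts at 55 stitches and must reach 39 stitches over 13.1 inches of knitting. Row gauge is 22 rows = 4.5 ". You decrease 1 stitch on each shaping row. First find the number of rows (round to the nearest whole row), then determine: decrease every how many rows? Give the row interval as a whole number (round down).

Rows = 13.1 × 4.889 = 64.0 → 64 rows.
Stitches to remove: 16 → 16 shaping rows (at 1 st each).
64 / 16 = 4.00 → every 4 rows.

Decrease every 4th row.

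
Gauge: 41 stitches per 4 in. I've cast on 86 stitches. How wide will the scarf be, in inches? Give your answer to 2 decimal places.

41 stitches / 4 inch = 10.25 stitches per inch.
86 / 10.25 = 8.390 inches.

8.39 inches.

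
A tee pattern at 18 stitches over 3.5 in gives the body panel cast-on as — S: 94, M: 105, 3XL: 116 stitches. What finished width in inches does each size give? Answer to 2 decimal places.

S 18.28 inches; M 20.42 inches; 3XL 22.56 inches.

18/3.5 = 5.143 sts per in.
S: 94 / 5.143 = 18.278 → 18.28 in.
M: 105 / 5.143 = 20.417 → 20.42 in.
3XL: 116 / 5.143 = 22.556 → 22.56 in.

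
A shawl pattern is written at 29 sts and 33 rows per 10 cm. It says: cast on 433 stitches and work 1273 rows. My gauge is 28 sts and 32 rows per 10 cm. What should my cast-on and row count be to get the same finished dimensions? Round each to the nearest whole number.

Cast on 418 stitches; work 1234 rows.

Stitches: 433 × 28/29 = 418.07 → 418.
Rows: 1273 × 32/33 = 1234.42 → 1234.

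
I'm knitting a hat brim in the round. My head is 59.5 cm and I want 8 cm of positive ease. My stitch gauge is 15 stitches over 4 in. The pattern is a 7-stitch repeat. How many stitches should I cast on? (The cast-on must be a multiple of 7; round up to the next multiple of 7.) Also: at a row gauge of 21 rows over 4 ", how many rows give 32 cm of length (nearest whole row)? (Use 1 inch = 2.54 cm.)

Cast on 105 stitches; work 66 rows.

Finished = 59.5 + 8 = 67.5 cm.
67.5 cm × 1/2.54 = 26.57 inches.
15/4 = 3.75 sts per in; 26.57 × 3.75 = 99.66 sts.
Next multiple of 7 → 105.
32 cm = 12.60 inches; × 5.25 = 66.14 → 66 rows.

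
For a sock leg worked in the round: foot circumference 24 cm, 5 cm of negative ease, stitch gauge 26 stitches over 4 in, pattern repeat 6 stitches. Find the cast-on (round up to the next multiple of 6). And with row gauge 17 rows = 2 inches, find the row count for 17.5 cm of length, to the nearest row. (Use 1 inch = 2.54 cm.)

Finished = 24 − 5 = 19 cm.
19 cm × 1/2.54 = 7.48 inches.
26/4 = 6.5 sts per in; 7.48 × 6.5 = 48.62 sts.
Next multiple of 6 → 54.
17.5 cm = 6.89 inches; × 8.5 = 58.56 → 59 rows.

Cast on 54 stitches; work 59 rows.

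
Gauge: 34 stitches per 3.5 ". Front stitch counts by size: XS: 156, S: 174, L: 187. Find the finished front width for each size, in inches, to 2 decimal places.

XS 16.06 inches; S 17.91 inches; L 19.25 inches.

34/3.5 = 9.714 sts per in.
XS: 156 / 9.714 = 16.059 → 16.06 in.
S: 174 / 9.714 = 17.912 → 17.91 in.
L: 187 / 9.714 = 19.250 → 19.25 in.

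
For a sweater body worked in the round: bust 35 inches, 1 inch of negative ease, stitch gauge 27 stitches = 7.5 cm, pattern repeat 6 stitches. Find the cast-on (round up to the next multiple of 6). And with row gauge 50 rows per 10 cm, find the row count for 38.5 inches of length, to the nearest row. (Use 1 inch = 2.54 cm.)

Finished = 35 − 1 = 34 inches.
34 inches × 2.54 = 86.36 cm.
27/7.5 = 3.6 sts per cm; 86.36 × 3.6 = 310.90 sts.
Next multiple of 6 → 312.
38.5 inches = 97.79 cm; × 5 = 488.95 → 489 rows.

Cast on 312 stitches; work 489 rows.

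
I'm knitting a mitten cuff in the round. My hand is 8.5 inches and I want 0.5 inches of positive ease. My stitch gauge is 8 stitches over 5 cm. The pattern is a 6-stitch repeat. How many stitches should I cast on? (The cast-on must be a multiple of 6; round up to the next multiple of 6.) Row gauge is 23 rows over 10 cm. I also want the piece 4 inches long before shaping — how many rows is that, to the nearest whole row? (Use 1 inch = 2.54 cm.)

Cast on 42 stitches; work 23 rows.

Finished = 8.5 + 0.5 = 9 inches.
9 inches × 2.54 = 22.86 cm.
8/5 = 1.6 sts per cm; 22.86 × 1.6 = 36.58 sts.
Next multiple of 6 → 42.
4 inches = 10.16 cm; × 2.3 = 23.37 → 23 rows.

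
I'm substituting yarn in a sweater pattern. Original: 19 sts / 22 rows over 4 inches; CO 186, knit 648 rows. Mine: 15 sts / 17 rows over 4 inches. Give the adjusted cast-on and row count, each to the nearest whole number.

Cast on 147 stitches; work 501 rows.

Stitches: 186 × 15/19 = 146.84 → 147.
Rows: 648 × 17/22 = 500.73 → 501.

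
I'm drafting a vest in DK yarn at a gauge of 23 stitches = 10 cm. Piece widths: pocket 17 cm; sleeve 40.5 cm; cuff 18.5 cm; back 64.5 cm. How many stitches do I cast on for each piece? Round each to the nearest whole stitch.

pocket 39; sleeve 93; cuff 43; back 148.

Rate = 23/10 = 2.3 sts per cm.
pocket: 17 × 2.3 = 39.10 → 39.
sleeve: 40.5 × 2.3 = 93.15 → 93.
cuff: 18.5 × 2.3 = 42.55 → 43.
back: 64.5 × 2.3 = 148.35 → 148.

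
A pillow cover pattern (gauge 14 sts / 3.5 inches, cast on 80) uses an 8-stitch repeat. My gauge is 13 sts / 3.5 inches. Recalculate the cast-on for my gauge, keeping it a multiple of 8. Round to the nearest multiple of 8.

80 × 13 / 14 = 74.29.
Nearest multiple of 8: 72.

CO 72 sts.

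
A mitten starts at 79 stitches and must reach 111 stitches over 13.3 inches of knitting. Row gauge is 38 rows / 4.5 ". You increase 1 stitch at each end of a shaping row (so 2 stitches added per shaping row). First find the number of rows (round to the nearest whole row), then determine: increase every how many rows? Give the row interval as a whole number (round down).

Rows = 13.3 × 8.444 = 112.3 → 112 rows.
Stitches to add: 32 → 16 shaping rows (at 2 st each).
112 / 16 = 7.00 → every 7 rows.

Increase every 7th row.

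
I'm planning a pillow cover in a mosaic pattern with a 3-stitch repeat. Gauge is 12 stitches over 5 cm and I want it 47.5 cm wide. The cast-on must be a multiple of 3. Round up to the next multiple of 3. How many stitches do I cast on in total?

12 / 5 = 2.4 sts per cm.
47.5 × 2.4 = 114.00 sts.
Next multiple of 3: 114.

CO 114 sts.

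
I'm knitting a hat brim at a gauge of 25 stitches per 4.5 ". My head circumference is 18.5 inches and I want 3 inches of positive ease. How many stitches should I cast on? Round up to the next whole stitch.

Finished = 18.5 + 3 = 21.5 in.
25 / 4.5 = 5.556 sts per inch.
21.50 × 5.556 = 119.44 sts.
→ 120 sts.

CO 120 sts.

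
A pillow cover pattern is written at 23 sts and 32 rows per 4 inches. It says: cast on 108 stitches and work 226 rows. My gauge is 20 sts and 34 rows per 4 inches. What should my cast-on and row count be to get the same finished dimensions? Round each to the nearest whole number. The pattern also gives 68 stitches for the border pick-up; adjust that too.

Cast on 94 stitches; work 240 rows; border pick-up 59 stitches.

Stitches: 108 × 20/23 = 93.91 → 94.
Rows: 226 × 34/32 = 240.12 → 240.
border pick-up: 68 × 20/23 = 59.13 → 59.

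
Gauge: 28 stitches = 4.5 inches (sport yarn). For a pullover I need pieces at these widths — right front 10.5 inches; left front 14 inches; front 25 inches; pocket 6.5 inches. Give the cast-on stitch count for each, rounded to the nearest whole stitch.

Rate = 28/4.5 = 6.222 sts per in.
right front: 10.5 × 6.222 = 65.33 → 65.
left front: 14 × 6.222 = 87.11 → 87.
front: 25 × 6.222 = 155.56 → 156.
pocket: 6.5 × 6.222 = 40.44 → 40.

right front 65; left front 87; front 156; pocket 40.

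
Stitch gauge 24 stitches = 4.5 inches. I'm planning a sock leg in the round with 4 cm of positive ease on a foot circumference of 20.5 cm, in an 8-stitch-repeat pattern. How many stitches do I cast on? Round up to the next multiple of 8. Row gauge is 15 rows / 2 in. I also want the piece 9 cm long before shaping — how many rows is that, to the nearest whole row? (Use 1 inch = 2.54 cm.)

Cast on 56 stitches; work 27 rows.

Finished = 20.5 + 4 = 24.5 cm.
24.5 cm × 1/2.54 = 9.65 inches.
24/4.5 = 5.333 sts per in; 9.65 × 5.333 = 51.44 sts.
Next multiple of 8 → 56.
9 cm = 3.54 inches; × 7.5 = 26.57 → 27 rows.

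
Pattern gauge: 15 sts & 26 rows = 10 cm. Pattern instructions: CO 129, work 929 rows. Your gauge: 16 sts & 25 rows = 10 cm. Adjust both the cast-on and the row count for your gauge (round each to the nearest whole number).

Cast on 138 stitches; work 893 rows.

Stitches: 129 × 16/15 = 137.60 → 138.
Rows: 929 × 25/26 = 893.27 → 893.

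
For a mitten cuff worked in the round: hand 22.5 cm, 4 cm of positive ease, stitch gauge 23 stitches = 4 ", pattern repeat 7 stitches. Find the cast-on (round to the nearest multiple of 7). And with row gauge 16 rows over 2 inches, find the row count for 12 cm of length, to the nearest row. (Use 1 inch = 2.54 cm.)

Cast on 63 stitches; work 38 rows.

Finished = 22.5 + 4 = 26.5 cm.
26.5 cm × 1/2.54 = 10.43 inches.
23/4 = 5.75 sts per in; 10.43 × 5.75 = 59.99 sts.
Nearest multiple of 7 → 63.
12 cm = 4.72 inches; × 8 = 37.80 → 38 rows.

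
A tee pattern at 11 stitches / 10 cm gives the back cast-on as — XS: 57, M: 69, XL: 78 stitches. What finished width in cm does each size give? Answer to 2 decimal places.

XS 51.82 cm; M 62.73 cm; XL 70.91 cm.

11/10 = 1.1 sts per cm.
XS: 57 / 1.1 = 51.818 → 51.82 cm.
M: 69 / 1.1 = 62.727 → 62.73 cm.
XL: 78 / 1.1 = 70.909 → 70.91 cm.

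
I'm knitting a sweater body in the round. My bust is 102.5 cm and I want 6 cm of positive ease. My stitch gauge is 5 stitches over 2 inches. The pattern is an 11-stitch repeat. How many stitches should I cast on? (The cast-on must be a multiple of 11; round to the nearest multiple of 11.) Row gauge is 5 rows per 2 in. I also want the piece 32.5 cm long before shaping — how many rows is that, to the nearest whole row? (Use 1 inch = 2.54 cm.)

Finished = 102.5 + 6 = 108.5 cm.
108.5 cm × 1/2.54 = 42.72 inches.
5/2 = 2.5 sts per in; 42.72 × 2.5 = 106.79 sts.
Nearest multiple of 11 → 110.
32.5 cm = 12.80 inches; × 2.5 = 31.99 → 32 rows.

Cast on 110 stitches; work 32 rows.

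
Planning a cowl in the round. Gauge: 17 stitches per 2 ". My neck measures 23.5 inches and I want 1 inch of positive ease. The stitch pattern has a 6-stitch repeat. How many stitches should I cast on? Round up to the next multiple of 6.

CO 210 sts.

Finished = 23.5 + 1 = 24.5 inches.
17 / 2 = 8.5 sts/in.
24.5 × 8.5 = 208.25 sts.
Next multiple of 6: 210.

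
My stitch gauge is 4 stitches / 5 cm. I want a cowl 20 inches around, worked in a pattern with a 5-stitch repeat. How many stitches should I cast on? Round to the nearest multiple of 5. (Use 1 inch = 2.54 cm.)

20 in = 20 × 2.54 = 50.80 cm.
4 / 5 = 0.8 sts/cm.
50.80 × 0.8 = 40.64 sts.
→ 40.

40 stitches.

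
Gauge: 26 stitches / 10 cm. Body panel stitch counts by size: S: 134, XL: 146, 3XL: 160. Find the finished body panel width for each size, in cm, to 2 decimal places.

26/10 = 2.6 sts per cm.
S: 134 / 2.6 = 51.538 → 51.54 cm.
XL: 146 / 2.6 = 56.154 → 56.15 cm.
3XL: 160 / 2.6 = 61.538 → 61.54 cm.

S 51.54 cm; XL 56.15 cm; 3XL 61.54 cm.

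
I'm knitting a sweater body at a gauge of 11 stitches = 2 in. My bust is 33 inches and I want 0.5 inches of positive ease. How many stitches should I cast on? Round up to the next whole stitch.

Finished = 33 + 0.5 = 33.5 in.
11 / 2 = 5.5 sts per inch.
33.50 × 5.5 = 184.25 sts.
→ 185 sts.

CO 185 sts.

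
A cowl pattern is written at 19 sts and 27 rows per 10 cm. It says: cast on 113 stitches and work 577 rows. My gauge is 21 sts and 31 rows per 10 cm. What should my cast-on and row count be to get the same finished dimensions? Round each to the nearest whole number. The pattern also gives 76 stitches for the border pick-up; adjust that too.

Cast on 125 stitches; work 662 rows; border pick-up 84 stitches.

Stitches: 113 × 21/19 = 124.89 → 125.
Rows: 577 × 31/27 = 662.48 → 662.
border pick-up: 76 × 21/19 = 84.00 → 84.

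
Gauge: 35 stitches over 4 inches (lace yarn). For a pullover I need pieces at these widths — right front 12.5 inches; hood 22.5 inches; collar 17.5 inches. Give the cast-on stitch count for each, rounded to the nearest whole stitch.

right front 109; hood 197; collar 153.

Rate = 35/4 = 8.75 sts per in.
right front: 12.5 × 8.75 = 109.38 → 109.
hood: 22.5 × 8.75 = 196.88 → 197.
collar: 17.5 × 8.75 = 153.12 → 153.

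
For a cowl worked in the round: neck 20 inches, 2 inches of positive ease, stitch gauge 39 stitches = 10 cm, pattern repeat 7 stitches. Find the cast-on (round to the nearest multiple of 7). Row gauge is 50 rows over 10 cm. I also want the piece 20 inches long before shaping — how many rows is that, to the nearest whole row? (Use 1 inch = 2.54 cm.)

Cast on 217 stitches; work 254 rows.

Finished = 20 + 2 = 22 inches.
22 inches × 2.54 = 55.88 cm.
39/10 = 3.9 sts per cm; 55.88 × 3.9 = 217.93 sts.
Nearest multiple of 7 → 217.
20 inches = 50.80 cm; × 5 = 254.00 → 254 rows.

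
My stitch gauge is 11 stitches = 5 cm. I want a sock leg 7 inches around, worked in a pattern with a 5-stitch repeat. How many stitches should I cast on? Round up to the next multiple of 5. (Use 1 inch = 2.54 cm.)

Cast on 40 stitches.

7 in = 7 × 2.54 = 17.78 cm.
11 / 5 = 2.2 sts/cm.
17.78 × 2.2 = 39.12 sts.
→ 40.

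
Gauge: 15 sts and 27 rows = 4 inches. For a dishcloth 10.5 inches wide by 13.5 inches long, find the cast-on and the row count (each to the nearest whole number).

Cast on 39 stitches and work 91 rows.

Stitch gauge = 15/4 = 3.75 sts/in; 10.5 × 3.75 = 39.38 → 39 sts.
Row gauge = 27/4 = 6.75 rows/in; 13.5 × 6.75 = 91.12 → 91 rows.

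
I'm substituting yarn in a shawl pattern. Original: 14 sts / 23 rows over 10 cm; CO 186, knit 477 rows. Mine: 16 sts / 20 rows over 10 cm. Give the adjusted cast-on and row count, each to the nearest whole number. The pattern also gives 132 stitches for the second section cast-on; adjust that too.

Stitches: 186 × 16/14 = 212.57 → 213.
Rows: 477 × 20/23 = 414.78 → 415.
second section cast-on: 132 × 16/14 = 150.86 → 151.

Cast on 213 stitches; work 415 rows; second section cast-on 151 stitches.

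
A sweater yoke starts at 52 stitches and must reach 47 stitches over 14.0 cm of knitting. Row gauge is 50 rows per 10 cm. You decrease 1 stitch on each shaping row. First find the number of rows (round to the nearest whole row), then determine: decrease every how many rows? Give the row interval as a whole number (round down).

Rows = 14.0 × 5 = 70.0 → 70 rows.
Stitches to remove: 5 → 5 shaping rows (at 1 st each).
70 / 5 = 14.00 → every 14 rows.

Decrease every 14th row.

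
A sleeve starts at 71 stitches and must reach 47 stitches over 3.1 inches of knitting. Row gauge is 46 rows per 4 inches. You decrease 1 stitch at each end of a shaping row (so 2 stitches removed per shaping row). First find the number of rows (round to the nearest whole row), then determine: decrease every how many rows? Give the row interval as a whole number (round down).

Rows = 3.1 × 11.5 = 35.6 → 36 rows.
Stitches to remove: 24 → 12 shaping rows (at 2 st each).
36 / 12 = 3.00 → every 3 rows.

Decrease every 3rd row.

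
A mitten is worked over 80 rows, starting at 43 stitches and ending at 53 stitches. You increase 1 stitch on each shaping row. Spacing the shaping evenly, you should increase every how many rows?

Stitches to add: |53 − 43| = 10.
Shaping rows needed: 10 / 1 = 10.
80 rows / 10 = every 8 rows.

Increase every 8th row.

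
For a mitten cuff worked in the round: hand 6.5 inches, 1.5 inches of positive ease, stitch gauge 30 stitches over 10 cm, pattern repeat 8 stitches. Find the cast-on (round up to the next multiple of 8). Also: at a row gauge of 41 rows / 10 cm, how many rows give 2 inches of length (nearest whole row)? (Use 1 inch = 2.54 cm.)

Cast on 64 stitches; work 21 rows.

Finished = 6.5 + 1.5 = 8 inches.
8 inches × 2.54 = 20.32 cm.
30/10 = 3 sts per cm; 20.32 × 3 = 60.96 sts.
Next multiple of 8 → 64.
2 inches = 5.08 cm; × 4.1 = 20.83 → 21 rows.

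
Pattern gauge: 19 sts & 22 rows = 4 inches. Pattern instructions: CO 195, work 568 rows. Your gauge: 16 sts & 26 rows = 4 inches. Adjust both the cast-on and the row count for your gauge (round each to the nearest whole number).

Cast on 164 stitches; work 671 rows.

Stitches: 195 × 16/19 = 164.21 → 164.
Rows: 568 × 26/22 = 671.27 → 671.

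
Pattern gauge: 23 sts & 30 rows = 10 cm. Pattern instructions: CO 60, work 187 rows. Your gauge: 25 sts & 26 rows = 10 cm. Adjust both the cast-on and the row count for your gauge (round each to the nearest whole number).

Cast on 65 stitches; work 162 rows.

Stitches: 60 × 25/23 = 65.22 → 65.
Rows: 187 × 26/30 = 162.07 → 162.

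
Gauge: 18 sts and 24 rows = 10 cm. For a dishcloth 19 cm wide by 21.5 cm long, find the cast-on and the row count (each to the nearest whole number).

Stitch gauge = 18/10 = 1.8 sts/cm; 19 × 1.8 = 34.20 → 34 sts.
Row gauge = 24/10 = 2.4 rows/cm; 21.5 × 2.4 = 51.60 → 52 rows.

Cast on 34 stitches and work 52 rows.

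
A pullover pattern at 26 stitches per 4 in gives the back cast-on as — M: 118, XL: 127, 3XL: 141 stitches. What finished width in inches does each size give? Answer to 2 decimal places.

26/4 = 6.5 sts per in.
M: 118 / 6.5 = 18.154 → 18.15 in.
XL: 127 / 6.5 = 19.538 → 19.54 in.
3XL: 141 / 6.5 = 21.692 → 21.69 in.

M 18.15 inches; XL 19.54 inches; 3XL 21.69 inches.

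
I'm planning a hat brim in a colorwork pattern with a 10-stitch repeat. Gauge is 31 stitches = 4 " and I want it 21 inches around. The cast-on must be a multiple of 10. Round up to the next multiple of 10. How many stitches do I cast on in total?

31 / 4 = 7.75 sts per inch.
21 × 7.75 = 162.75 sts.
Next multiple of 10: 170.

170 stitches.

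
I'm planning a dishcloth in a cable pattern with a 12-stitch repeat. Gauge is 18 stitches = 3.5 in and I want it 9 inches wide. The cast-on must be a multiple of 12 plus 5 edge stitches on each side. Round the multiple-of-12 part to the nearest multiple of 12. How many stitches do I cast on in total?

Cast on 46 stitches.

18 / 3.5 = 5.143 sts per inch.
9 × 5.143 = 46.29 sts.
Less 10 edge sts → 36.29 for the repeat.
Nearest multiple of 12: 36.
Add back 10 edge sts → 46.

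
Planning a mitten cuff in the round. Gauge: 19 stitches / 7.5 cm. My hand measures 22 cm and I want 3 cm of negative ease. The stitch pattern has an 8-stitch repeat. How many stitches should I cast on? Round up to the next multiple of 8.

Finished = 22 − 3 = 19 cm.
19 / 7.5 = 2.533 sts/cm.
19 × 2.533 = 48.13 sts.
Next multiple of 8: 56.

56 stitches.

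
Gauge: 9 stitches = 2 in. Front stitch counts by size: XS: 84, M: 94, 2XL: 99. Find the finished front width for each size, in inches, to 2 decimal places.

XS 18.67 inches; M 20.89 inches; 2XL 22.00 inches.

9/2 = 4.5 sts per in.
XS: 84 / 4.5 = 18.667 → 18.67 in.
M: 94 / 4.5 = 20.889 → 20.89 in.
2XL: 99 / 4.5 = 22.000 → 22.00 in.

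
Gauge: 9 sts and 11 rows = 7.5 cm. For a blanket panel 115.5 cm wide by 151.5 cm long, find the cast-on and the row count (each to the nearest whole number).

Stitch gauge = 9/7.5 = 1.2 sts/cm; 115.5 × 1.2 = 138.60 → 139 sts.
Row gauge = 11/7.5 = 1.467 rows/cm; 151.5 × 1.467 = 222.20 → 222 rows.

Cast on 139 stitches and work 222 rows.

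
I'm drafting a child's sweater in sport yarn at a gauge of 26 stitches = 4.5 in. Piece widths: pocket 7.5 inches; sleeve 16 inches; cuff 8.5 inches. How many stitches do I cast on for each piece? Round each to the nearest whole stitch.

Rate = 26/4.5 = 5.778 sts per in.
pocket: 7.5 × 5.778 = 43.33 → 43.
sleeve: 16 × 5.778 = 92.44 → 92.
cuff: 8.5 × 5.778 = 49.11 → 49.

pocket 43; sleeve 92; cuff 49.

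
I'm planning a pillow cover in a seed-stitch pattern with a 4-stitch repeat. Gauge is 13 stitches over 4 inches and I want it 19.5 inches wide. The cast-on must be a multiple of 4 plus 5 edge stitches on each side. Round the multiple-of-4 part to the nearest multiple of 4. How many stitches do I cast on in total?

CO 62 sts.

13 / 4 = 3.25 sts per inch.
19.5 × 3.25 = 63.38 sts.
Less 10 edge sts → 53.38 for the repeat.
Nearest multiple of 4: 52.
Add back 10 edge sts → 62.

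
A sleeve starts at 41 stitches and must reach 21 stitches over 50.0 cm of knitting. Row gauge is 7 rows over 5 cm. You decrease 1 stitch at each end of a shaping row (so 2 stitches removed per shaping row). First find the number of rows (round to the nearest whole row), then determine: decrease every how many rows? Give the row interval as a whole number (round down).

Decrease every 7th row.

Rows = 50.0 × 1.4 = 70.0 → 70 rows.
Stitches to remove: 20 → 10 shaping rows (at 2 st each).
70 / 10 = 7.00 → every 7 rows.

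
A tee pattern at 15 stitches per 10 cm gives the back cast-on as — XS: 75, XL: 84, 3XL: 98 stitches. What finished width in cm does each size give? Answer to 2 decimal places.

XS 50.00 cm; XL 56.00 cm; 3XL 65.33 cm.

15/10 = 1.5 sts per cm.
XS: 75 / 1.5 = 50.000 → 50.00 cm.
XL: 84 / 1.5 = 56.000 → 56.00 cm.
3XL: 98 / 1.5 = 65.333 → 65.33 cm.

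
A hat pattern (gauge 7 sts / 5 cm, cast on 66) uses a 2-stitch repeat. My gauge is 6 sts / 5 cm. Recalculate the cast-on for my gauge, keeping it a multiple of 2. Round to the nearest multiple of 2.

66 × 6 / 7 = 56.57.
Nearest multiple of 2: 56.

Cast on 56 stitches.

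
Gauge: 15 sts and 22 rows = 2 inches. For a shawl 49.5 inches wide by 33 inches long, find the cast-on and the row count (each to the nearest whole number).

Cast on 371 stitches and work 363 rows.

Stitch gauge = 15/2 = 7.5 sts/in; 49.5 × 7.5 = 371.25 → 371 sts.
Row gauge = 22/2 = 11 rows/in; 33 × 11 = 363.00 → 363 rows.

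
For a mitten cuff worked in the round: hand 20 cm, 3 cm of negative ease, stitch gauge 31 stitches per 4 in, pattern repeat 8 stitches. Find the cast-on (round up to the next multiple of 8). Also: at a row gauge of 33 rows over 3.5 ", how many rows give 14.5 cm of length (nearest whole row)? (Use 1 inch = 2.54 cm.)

Finished = 20 − 3 = 17 cm.
17 cm × 1/2.54 = 6.69 inches.
31/4 = 7.75 sts per in; 6.69 × 7.75 = 51.87 sts.
Next multiple of 8 → 56.
14.5 cm = 5.71 inches; × 9.429 = 53.82 → 54 rows.

Cast on 56 stitches; work 54 rows.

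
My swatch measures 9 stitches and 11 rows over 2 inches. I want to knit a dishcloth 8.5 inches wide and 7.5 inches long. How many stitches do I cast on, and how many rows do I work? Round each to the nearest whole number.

Cast on 38 stitches and work 41 rows.

Stitch gauge = 9/2 = 4.5 sts/in; 8.5 × 4.5 = 38.25 → 38 sts.
Row gauge = 11/2 = 5.5 rows/in; 7.5 × 5.5 = 41.25 → 41 rows.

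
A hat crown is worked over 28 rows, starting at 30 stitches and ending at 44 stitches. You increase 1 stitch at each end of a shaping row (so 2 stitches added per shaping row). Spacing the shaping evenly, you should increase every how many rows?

Increase every 4th row.

Stitches to add: |44 − 30| = 14.
Shaping rows needed: 14 / 2 = 7.
28 rows / 7 = every 4 rows.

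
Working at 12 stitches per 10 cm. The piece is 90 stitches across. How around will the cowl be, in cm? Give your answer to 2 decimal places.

12 stitches / 10 cm = 1.2 stitches per cm.
90 / 1.2 = 75.000 cm.

75.00 cm.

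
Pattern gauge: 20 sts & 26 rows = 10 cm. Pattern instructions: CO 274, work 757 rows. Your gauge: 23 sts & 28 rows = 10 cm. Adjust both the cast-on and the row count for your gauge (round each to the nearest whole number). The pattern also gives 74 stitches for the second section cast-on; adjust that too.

Cast on 315 stitches; work 815 rows; second section cast-on 85 stitches.

Stitches: 274 × 23/20 = 315.10 → 315.
Rows: 757 × 28/26 = 815.23 → 815.
second section cast-on: 74 × 23/20 = 85.10 → 85.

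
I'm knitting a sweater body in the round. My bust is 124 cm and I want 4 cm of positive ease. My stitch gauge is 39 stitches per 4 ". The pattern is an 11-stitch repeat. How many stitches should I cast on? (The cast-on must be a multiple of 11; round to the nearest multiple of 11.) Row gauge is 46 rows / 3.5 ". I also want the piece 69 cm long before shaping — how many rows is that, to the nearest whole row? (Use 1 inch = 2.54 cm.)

Finished = 124 + 4 = 128 cm.
128 cm × 1/2.54 = 50.39 inches.
39/4 = 9.75 sts per in; 50.39 × 9.75 = 491.34 sts.
Nearest multiple of 11 → 495.
69 cm = 27.17 inches; × 13.143 = 357.03 → 357 rows.

Cast on 495 stitches; work 357 rows.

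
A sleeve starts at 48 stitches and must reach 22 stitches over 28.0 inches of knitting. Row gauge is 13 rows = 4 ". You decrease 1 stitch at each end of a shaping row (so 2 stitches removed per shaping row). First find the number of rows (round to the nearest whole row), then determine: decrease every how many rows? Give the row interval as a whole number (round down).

Rows = 28.0 × 3.25 = 91.0 → 91 rows.
Stitches to remove: 26 → 13 shaping rows (at 2 st each).
91 / 13 = 7.00 → every 7 rows.

Decrease every 7th row.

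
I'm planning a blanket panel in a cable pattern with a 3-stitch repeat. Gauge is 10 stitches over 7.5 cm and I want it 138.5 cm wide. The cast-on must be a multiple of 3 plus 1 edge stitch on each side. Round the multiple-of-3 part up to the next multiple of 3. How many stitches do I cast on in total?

CO 185 sts.

10 / 7.5 = 1.333 sts per cm.
138.5 × 1.333 = 184.67 sts.
Less 2 edge sts → 182.67 for the repeat.
Next multiple of 3: 183.
Add back 2 edge sts → 185.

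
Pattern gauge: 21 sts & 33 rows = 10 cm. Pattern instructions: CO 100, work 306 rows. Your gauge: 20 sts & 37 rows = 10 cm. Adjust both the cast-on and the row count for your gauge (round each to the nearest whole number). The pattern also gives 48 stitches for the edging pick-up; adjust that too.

Cast on 95 stitches; work 343 rows; edging pick-up 46 stitches.

Stitches: 100 × 20/21 = 95.24 → 95.
Rows: 306 × 37/33 = 343.09 → 343.
edging pick-up: 48 × 20/21 = 45.71 → 46.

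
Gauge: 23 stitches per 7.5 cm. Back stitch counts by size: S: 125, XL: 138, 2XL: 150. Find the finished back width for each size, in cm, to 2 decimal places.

S 40.76 cm; XL 45.00 cm; 2XL 48.91 cm.

23/7.5 = 3.067 sts per cm.
S: 125 / 3.067 = 40.761 → 40.76 cm.
XL: 138 / 3.067 = 45.000 → 45.00 cm.
2XL: 150 / 3.067 = 48.913 → 48.91 cm.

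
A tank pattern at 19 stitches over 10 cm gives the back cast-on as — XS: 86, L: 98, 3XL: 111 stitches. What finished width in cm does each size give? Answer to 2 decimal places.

19/10 = 1.9 sts per cm.
XS: 86 / 1.9 = 45.263 → 45.26 cm.
L: 98 / 1.9 = 51.579 → 51.58 cm.
3XL: 111 / 1.9 = 58.421 → 58.42 cm.

XS 45.26 cm; L 51.58 cm; 3XL 58.42 cm.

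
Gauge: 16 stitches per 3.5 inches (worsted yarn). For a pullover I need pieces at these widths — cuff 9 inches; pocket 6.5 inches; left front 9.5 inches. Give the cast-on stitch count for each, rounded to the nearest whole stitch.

cuff 41; pocket 30; left front 43.

Rate = 16/3.5 = 4.571 sts per in.
cuff: 9 × 4.571 = 41.14 → 41.
pocket: 6.5 × 4.571 = 29.71 → 30.
left front: 9.5 × 4.571 = 43.43 → 43.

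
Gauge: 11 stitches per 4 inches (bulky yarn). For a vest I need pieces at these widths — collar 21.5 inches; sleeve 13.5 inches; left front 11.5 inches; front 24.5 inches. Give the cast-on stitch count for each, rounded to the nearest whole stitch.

collar 59; sleeve 37; left front 32; front 67.

Rate = 11/4 = 2.75 sts per in.
collar: 21.5 × 2.75 = 59.12 → 59.
sleeve: 13.5 × 2.75 = 37.12 → 37.
left front: 11.5 × 2.75 = 31.62 → 32.
front: 24.5 × 2.75 = 67.38 → 67.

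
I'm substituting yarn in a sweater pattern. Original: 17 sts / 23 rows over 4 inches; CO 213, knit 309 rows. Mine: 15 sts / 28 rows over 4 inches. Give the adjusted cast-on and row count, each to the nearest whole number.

Cast on 188 stitches; work 376 rows.

Stitches: 213 × 15/17 = 187.94 → 188.
Rows: 309 × 28/23 = 376.17 → 376.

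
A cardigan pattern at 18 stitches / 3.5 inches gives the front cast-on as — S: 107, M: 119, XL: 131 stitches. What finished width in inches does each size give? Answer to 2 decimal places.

S 20.81 inches; M 23.14 inches; XL 25.47 inches.

18/3.5 = 5.143 sts per in.
S: 107 / 5.143 = 20.806 → 20.81 in.
M: 119 / 5.143 = 23.139 → 23.14 in.
XL: 131 / 5.143 = 25.472 → 25.47 in.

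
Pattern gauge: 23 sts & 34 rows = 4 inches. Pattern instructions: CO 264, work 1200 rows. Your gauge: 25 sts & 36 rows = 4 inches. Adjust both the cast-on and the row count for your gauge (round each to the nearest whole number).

Cast on 287 stitches; work 1271 rows.

Stitches: 264 × 25/23 = 286.96 → 287.
Rows: 1200 × 36/34 = 1270.59 → 1271.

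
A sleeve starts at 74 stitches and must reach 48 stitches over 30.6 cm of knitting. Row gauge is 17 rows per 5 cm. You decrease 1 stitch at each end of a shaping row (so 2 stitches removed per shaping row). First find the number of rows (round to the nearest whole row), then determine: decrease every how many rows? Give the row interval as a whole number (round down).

Rows = 30.6 × 3.4 = 104.0 → 104 rows.
Stitches to remove: 26 → 13 shaping rows (at 2 st each).
104 / 13 = 8.00 → every 8 rows.

Decrease every 8th row.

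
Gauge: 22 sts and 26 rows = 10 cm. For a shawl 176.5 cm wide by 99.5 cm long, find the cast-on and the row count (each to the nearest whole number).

Cast on 388 stitches and work 259 rows.

Stitch gauge = 22/10 = 2.2 sts/cm; 176.5 × 2.2 = 388.30 → 388 sts.
Row gauge = 26/10 = 2.6 rows/cm; 99.5 × 2.6 = 258.70 → 259 rows.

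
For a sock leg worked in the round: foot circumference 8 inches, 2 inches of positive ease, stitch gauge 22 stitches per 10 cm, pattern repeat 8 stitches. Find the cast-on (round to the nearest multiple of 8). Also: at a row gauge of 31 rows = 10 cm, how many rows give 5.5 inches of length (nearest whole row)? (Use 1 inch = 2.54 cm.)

Cast on 56 stitches; work 43 rows.

Finished = 8 + 2 = 10 inches.
10 inches × 2.54 = 25.40 cm.
22/10 = 2.2 sts per cm; 25.40 × 2.2 = 55.88 sts.
Nearest multiple of 8 → 56.
5.5 inches = 13.97 cm; × 3.1 = 43.31 → 43 rows.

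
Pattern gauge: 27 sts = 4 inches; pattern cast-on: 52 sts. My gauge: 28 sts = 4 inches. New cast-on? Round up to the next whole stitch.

CO 54 sts.

Scale factor = 28 / 27 = 1.037.
52 × 28 / 27 = 53.93 sts.
→ 54 sts.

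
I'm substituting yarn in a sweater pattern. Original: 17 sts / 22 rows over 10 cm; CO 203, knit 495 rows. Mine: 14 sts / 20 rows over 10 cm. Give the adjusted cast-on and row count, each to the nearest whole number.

Stitches: 203 × 14/17 = 167.18 → 167.
Rows: 495 × 20/22 = 450.00 → 450.

Cast on 167 stitches; work 450 rows.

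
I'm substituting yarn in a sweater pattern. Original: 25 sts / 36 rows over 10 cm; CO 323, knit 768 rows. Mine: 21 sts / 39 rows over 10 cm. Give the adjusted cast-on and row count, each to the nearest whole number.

Stitches: 323 × 21/25 = 271.32 → 271.
Rows: 768 × 39/36 = 832.00 → 832.

Cast on 271 stitches; work 832 rows.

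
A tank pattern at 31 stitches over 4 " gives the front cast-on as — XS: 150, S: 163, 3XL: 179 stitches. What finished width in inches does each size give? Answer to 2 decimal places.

31/4 = 7.75 sts per in.
XS: 150 / 7.75 = 19.355 → 19.35 in.
S: 163 / 7.75 = 21.032 → 21.03 in.
3XL: 179 / 7.75 = 23.097 → 23.10 in.

XS 19.35 inches; S 21.03 inches; 3XL 23.10 inches.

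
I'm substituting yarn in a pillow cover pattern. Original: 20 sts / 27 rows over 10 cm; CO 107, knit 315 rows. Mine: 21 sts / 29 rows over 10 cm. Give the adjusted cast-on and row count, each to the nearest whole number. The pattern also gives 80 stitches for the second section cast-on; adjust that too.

Stitches: 107 × 21/20 = 112.35 → 112.
Rows: 315 × 29/27 = 338.33 → 338.
second section cast-on: 80 × 21/20 = 84.00 → 84.

Cast on 112 stitches; work 338 rows; second section cast-on 84 stitches.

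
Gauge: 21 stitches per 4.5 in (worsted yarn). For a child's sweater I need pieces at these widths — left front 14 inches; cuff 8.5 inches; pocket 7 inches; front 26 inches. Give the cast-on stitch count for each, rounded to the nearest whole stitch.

left front 65; cuff 40; pocket 33; front 121.

Rate = 21/4.5 = 4.667 sts per in.
left front: 14 × 4.667 = 65.33 → 65.
cuff: 8.5 × 4.667 = 39.67 → 40.
pocket: 7 × 4.667 = 32.67 → 33.
front: 26 × 4.667 = 121.33 → 121.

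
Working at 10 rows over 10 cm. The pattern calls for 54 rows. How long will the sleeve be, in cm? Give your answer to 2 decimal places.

10 rows / 10 cm = 1 rows per cm.
54 / 1 = 54.000 cm.

54.00 cm.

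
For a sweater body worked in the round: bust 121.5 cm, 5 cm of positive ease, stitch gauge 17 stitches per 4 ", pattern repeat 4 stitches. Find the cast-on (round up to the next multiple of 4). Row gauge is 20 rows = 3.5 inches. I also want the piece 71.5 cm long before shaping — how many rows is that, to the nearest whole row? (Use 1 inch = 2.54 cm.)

Finished = 121.5 + 5 = 126.5 cm.
126.5 cm × 1/2.54 = 49.80 inches.
17/4 = 4.25 sts per in; 49.80 × 4.25 = 211.66 sts.
Next multiple of 4 → 212.
71.5 cm = 28.15 inches; × 5.714 = 160.85 → 161 rows.

Cast on 212 stitches; work 161 rows.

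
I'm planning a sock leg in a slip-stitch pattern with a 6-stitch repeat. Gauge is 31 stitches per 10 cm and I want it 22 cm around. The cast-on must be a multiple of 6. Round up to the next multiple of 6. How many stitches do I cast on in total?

Cast on 72 stitches.

31 / 10 = 3.1 sts per cm.
22 × 3.1 = 68.20 sts.
Next multiple of 6: 72.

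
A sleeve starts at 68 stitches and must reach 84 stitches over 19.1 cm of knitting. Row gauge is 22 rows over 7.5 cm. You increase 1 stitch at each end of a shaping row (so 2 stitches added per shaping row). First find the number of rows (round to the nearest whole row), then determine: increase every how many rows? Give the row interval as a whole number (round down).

Increase every 7th row.

Rows = 19.1 × 2.933 = 56.0 → 56 rows.
Stitches to add: 16 → 8 shaping rows (at 2 st each).
56 / 8 = 7.00 → every 7 rows.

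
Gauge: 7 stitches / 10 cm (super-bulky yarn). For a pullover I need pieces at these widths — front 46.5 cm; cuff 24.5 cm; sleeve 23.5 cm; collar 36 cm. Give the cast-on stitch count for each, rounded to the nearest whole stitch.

Rate = 7/10 = 0.7 sts per cm.
front: 46.5 × 0.7 = 32.55 → 33.
cuff: 24.5 × 0.7 = 17.15 → 17.
sleeve: 23.5 × 0.7 = 16.45 → 16.
collar: 36 × 0.7 = 25.20 → 25.

front 33; cuff 17; sleeve 16; collar 25.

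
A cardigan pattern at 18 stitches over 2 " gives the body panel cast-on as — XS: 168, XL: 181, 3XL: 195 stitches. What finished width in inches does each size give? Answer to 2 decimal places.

18/2 = 9 sts per in.
XS: 168 / 9 = 18.667 → 18.67 in.
XL: 181 / 9 = 20.111 → 20.11 in.
3XL: 195 / 9 = 21.667 → 21.67 in.

XS 18.67 inches; XL 20.11 inches; 3XL 21.67 inches.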